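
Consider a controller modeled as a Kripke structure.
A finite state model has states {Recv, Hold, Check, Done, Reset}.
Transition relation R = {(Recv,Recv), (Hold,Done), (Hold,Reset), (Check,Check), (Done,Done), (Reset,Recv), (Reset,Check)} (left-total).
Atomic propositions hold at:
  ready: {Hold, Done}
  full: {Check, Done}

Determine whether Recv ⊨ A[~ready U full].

Sat(~ready) = {Recv, Check, Reset}
A[~ready U full]: least fixpoint, start Z0 = Sat(full) = {Check, Done}, add states in Sat(~ready) with every successor in Z. Already a fixed point.
Sat(A[~ready U full]) = {Check, Done}
Recv ∉ Sat(A[~ready U full]) = {Check, Done}, so the formula does not hold at Recv.

No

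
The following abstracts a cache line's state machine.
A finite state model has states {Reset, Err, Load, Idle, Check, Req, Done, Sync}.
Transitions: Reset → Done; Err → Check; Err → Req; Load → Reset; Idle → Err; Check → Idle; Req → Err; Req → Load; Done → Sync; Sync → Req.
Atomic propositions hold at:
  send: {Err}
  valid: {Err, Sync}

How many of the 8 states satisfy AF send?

3

AF send: least fixpoint, start Z0 = {Err}, add states with every successor in Z. Z1 = {Err, Idle}; Z2 = {Err, Idle, Check}; fixed.
Sat(AF send) = {Err, Idle, Check}
|Sat(AF send)| = |{Err, Idle, Check}| = 3.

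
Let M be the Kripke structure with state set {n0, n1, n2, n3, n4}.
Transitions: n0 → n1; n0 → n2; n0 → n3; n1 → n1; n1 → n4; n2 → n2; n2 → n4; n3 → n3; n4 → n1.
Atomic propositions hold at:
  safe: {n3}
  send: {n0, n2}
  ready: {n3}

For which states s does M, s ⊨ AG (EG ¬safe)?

{n1, n2, n4}

Sat(¬safe) = {n0, n1, n2, n4}
EG ¬safe: greatest fixpoint, start Z0 = {n0, n1, n2, n4}, keep only states in Sat with some successor in Z. Already a fixed point.
Sat(EG ¬safe) = {n0, n1, n2, n4}
AG (EG ¬safe): greatest fixpoint, start Z0 = {n0, n1, n2, n4}, keep only states in Sat with every successor in Z. Z1 = {n1, n2, n4}; fixed.
Sat(AG (EG ¬safe)) = {n1, n2, n4}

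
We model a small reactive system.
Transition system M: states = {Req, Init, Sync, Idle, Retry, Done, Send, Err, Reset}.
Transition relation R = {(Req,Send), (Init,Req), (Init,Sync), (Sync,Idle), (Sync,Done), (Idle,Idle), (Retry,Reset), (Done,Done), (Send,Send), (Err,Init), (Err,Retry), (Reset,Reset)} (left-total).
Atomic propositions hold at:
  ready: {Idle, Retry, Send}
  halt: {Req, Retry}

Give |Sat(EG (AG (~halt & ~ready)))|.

2

Sat(~halt) = {Init, Sync, Idle, Done, Send, Err, Reset}
Sat(~ready) = {Req, Init, Sync, Done, Err, Reset}
Sat(~halt & ~ready) = {Init, Sync, Done, Err, Reset}
AG (~halt & ~ready): greatest fixpoint, start Z0 = {Init, Sync, Done, Err, Reset}, keep only states in Sat with every successor in Z. Z1 = {Done, Reset}; fixed.
Sat(AG (~halt & ~ready)) = {Done, Reset}
EG (AG (~halt & ~ready)): greatest fixpoint, start Z0 = {Done, Reset}, keep only states in Sat with some successor in Z. Already a fixed point.
Sat(EG (AG (~halt & ~ready))) = {Done, Reset}
|Sat(EG (AG (~halt & ~ready)))| = |{Done, Reset}| = 2.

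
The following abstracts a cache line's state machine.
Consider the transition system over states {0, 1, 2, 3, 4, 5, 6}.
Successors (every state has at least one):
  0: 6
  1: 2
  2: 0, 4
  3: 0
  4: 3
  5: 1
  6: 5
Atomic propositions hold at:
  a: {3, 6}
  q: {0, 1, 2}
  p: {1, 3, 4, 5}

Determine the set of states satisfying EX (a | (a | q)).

Sat(a | q) = {0, 1, 2, 3, 6}
Sat(a | (a | q)) = {0, 1, 2, 3, 6}
Sat(EX (a | (a | q))) = {s : some successor in {0, 1, 2, 3, 6}} = {0, 1, 2, 3, 4, 5}

{0, 1, 2, 3, 4, 5}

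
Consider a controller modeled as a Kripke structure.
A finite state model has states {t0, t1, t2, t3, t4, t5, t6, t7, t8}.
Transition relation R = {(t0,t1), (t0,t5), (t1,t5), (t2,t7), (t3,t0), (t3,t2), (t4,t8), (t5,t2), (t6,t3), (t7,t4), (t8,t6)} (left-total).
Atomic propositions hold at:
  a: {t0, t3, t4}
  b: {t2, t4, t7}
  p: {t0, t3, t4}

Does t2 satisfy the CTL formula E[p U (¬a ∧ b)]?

Sat(¬a) = {t1, t2, t5, t6, t7, t8}
Sat(¬a ∧ b) = {t2, t7}
E[p U (¬a ∧ b)]: least fixpoint, start Z0 = Sat((¬a ∧ b)) = {t2, t7}, add states in Sat(p) with some successor in Z. Z1 = {t2, t3, t7}; fixed.
Sat(E[p U (¬a ∧ b)]) = {t2, t3, t7}
t2 ∈ Sat(E[p U (¬a ∧ b)]) = {t2, t3, t7}, so the formula holds at t2.

Yes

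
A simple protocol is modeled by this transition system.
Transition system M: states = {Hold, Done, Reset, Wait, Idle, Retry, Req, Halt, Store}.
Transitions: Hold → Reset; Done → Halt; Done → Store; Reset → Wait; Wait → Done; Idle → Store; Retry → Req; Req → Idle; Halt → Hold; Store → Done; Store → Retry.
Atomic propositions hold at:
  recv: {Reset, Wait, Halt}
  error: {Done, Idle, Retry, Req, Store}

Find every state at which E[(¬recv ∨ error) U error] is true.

Sat(¬recv) = {Hold, Done, Idle, Retry, Req, Store}
Sat(¬recv ∨ error) = {Hold, Done, Idle, Retry, Req, Store}
E[(¬recv ∨ error) U error]: least fixpoint, start Z0 = Sat(error) = {Done, Idle, Retry, Req, Store}, add states in Sat(¬recv ∨ error) with some successor in Z. Already a fixed point.
Sat(E[(¬recv ∨ error) U error]) = {Done, Idle, Retry, Req, Store}

{Done, Idle, Retry, Req, Store}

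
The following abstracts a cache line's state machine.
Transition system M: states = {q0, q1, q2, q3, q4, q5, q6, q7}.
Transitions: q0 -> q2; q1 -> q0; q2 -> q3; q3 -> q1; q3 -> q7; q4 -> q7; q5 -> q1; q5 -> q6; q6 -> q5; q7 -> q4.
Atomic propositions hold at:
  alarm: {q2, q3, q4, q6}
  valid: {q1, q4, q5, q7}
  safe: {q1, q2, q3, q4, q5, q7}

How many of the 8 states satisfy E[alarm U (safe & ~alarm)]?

7

Sat(~alarm) = {q0, q1, q5, q7}
Sat(safe & ~alarm) = {q1, q5, q7}
E[alarm U (safe & ~alarm)]: least fixpoint, start Z0 = Sat((safe & ~alarm)) = {q1, q5, q7}, add states in Sat(alarm) with some successor in Z. Z1 = {q1, q3, q4, q5, q6, q7}; Z2 = {q1, q2, q3, q4, q5, q6, q7}; fixed.
Sat(E[alarm U (safe & ~alarm)]) = {q1, q2, q3, q4, q5, q6, q7}
|Sat(E[alarm U (safe & ~alarm)])| = |{q1, q2, q3, q4, q5, q6, q7}| = 7.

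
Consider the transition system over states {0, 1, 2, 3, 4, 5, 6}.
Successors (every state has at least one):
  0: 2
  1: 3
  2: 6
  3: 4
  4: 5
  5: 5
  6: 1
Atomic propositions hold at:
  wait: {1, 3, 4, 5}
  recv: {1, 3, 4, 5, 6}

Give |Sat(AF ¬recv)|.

2

Sat(¬recv) = {0, 2}
AF ¬recv: least fixpoint, start Z0 = {0, 2}, add states with every successor in Z. Already a fixed point.
Sat(AF ¬recv) = {0, 2}
|Sat(AF ¬recv)| = |{0, 2}| = 2.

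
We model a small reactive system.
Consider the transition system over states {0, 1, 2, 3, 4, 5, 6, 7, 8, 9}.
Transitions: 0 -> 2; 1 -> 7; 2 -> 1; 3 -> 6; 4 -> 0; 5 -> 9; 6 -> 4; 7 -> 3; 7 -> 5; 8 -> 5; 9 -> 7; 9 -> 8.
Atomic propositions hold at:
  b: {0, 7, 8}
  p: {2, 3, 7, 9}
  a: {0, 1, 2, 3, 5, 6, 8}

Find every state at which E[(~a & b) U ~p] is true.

{0, 1, 4, 5, 6, 7, 8}

Sat(~a) = {4, 7, 9}
Sat(~a & b) = {7}
Sat(~p) = {0, 1, 4, 5, 6, 8}
E[(~a & b) U ~p]: least fixpoint, start Z0 = Sat(~p) = {0, 1, 4, 5, 6, 8}, add states in Sat(~a & b) with some successor in Z. Z1 = {0, 1, 4, 5, 6, 7, 8}; fixed.
Sat(E[(~a & b) U ~p]) = {0, 1, 4, 5, 6, 7, 8}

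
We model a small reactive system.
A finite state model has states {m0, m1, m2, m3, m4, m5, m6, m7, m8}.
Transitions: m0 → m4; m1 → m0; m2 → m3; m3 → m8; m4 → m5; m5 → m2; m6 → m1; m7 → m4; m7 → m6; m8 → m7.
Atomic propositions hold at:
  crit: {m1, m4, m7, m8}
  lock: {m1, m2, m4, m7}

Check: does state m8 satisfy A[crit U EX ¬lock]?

Yes

Sat(¬lock) = {m0, m3, m5, m6, m8}
Sat(EX ¬lock) = {s : some successor in {m0, m3, m5, m6, m8}} = {m1, m2, m3, m4, m7}
A[crit U EX ¬lock]: least fixpoint, start Z0 = Sat(EX ¬lock) = {m1, m2, m3, m4, m7}, add states in Sat(crit) with every successor in Z. Z1 = {m1, m2, m3, m4, m7, m8}; fixed.
Sat(A[crit U EX ¬lock]) = {m1, m2, m3, m4, m7, m8}
m8 ∈ Sat(A[crit U EX ¬lock]) = {m1, m2, m3, m4, m7, m8}, so the formula holds at m8.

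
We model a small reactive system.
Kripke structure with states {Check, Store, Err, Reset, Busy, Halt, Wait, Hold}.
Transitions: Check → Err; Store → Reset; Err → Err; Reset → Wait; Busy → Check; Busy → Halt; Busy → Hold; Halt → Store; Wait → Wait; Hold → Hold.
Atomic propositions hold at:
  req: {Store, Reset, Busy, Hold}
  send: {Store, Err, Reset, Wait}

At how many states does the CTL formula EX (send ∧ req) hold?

2

Sat(send ∧ req) = {Store, Reset}
Sat(EX (send ∧ req)) = {s : some successor in {Store, Reset}} = {Store, Halt}
|Sat(EX (send ∧ req))| = |{Store, Halt}| = 2.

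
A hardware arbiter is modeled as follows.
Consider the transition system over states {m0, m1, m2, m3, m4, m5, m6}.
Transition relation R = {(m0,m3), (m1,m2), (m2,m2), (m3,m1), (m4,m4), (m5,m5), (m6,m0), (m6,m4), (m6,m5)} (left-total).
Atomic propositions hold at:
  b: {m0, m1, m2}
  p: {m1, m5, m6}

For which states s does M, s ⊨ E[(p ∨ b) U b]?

Sat(p ∨ b) = {m0, m1, m2, m5, m6}
E[(p ∨ b) U b]: least fixpoint, start Z0 = Sat(b) = {m0, m1, m2}, add states in Sat(p ∨ b) with some successor in Z. Z1 = {m0, m1, m2, m6}; fixed.
Sat(E[(p ∨ b) U b]) = {m0, m1, m2, m6}

{m0, m1, m2, m6}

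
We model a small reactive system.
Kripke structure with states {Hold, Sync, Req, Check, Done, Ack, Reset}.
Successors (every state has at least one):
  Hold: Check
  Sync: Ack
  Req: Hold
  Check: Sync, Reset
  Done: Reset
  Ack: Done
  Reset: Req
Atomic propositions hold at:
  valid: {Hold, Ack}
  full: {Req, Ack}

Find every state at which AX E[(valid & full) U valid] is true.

{Sync, Req}

Sat(valid & full) = {Ack}
E[(valid & full) U valid]: least fixpoint, start Z0 = Sat(valid) = {Hold, Ack}, add states in Sat(valid & full) with some successor in Z. Already a fixed point.
Sat(E[(valid & full) U valid]) = {Hold, Ack}
Sat(AX E[(valid & full) U valid]) = {s : every successor in {Hold, Ack}} = {Sync, Req}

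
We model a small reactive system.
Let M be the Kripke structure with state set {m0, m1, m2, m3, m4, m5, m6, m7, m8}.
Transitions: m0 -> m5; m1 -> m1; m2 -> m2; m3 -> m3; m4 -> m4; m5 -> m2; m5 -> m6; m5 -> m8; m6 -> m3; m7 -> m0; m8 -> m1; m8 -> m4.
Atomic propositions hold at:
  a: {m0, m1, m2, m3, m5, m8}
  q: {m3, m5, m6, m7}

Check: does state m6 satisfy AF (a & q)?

Sat(a & q) = {m3, m5}
AF (a & q): least fixpoint, start Z0 = {m3, m5}, add states with every successor in Z. Z1 = {m0, m3, m5, m6}; Z2 = {m0, m3, m5, m6, m7}; fixed.
Sat(AF (a & q)) = {m0, m3, m5, m6, m7}
m6 ∈ Sat(AF (a & q)) = {m0, m3, m5, m6, m7}, so the formula holds at m6.

Yes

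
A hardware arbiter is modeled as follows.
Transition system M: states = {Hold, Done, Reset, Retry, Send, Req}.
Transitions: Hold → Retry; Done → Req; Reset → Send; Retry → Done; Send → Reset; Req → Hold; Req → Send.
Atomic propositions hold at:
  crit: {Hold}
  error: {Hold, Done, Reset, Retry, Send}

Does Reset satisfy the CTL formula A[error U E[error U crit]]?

No

E[error U crit]: least fixpoint, start Z0 = Sat(crit) = {Hold}, add states in Sat(error) with some successor in Z. Already a fixed point.
Sat(E[error U crit]) = {Hold}
A[error U E[error U crit]]: least fixpoint, start Z0 = Sat(E[error U crit]) = {Hold}, add states in Sat(error) with every successor in Z. Already a fixed point.
Sat(A[error U E[error U crit]]) = {Hold}
Reset ∉ Sat(A[error U E[error U crit]]) = {Hold}, so the formula does not hold at Reset.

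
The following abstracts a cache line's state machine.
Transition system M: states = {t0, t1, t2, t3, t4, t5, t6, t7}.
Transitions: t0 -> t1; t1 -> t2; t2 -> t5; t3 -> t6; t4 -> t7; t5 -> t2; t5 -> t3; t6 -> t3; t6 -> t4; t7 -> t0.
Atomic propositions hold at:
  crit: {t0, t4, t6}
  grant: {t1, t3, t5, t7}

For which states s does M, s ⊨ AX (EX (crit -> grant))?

Sat(crit -> grant) = {t1, t2, t3, t5, t7}
Sat(EX (crit -> grant)) = {s : some successor in {t1, t2, t3, t5, t7}} = {t0, t1, t2, t4, t5, t6}
Sat(AX (EX (crit -> grant))) = {s : every successor in {t0, t1, t2, t4, t5, t6}} = {t0, t1, t2, t3, t7}

{t0, t1, t2, t3, t7}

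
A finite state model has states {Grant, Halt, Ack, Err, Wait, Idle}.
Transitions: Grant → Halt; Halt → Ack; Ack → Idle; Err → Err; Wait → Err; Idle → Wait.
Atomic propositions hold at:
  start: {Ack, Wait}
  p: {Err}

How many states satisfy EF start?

5

EF start: least fixpoint, start Z0 = {Ack, Wait}, add states with some successor in Z. Z1 = {Halt, Ack, Wait, Idle}; Z2 = {Grant, Halt, Ack, Wait, Idle}; fixed.
Sat(EF start) = {Grant, Halt, Ack, Wait, Idle}
|Sat(EF start)| = |{Grant, Halt, Ack, Wait, Idle}| = 5.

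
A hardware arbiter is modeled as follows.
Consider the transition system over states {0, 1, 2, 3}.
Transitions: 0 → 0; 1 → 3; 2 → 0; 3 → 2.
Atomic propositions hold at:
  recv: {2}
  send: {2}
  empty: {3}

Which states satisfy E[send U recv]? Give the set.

E[send U recv]: least fixpoint, start Z0 = Sat(recv) = {2}, add states in Sat(send) with some successor in Z. Already a fixed point.
Sat(E[send U recv]) = {2}

{2}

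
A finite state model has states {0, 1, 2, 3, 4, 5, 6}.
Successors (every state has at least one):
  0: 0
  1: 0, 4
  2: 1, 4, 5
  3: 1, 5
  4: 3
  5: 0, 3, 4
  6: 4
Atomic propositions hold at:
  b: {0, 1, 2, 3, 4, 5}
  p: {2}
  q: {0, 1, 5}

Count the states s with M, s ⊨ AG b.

AG b: greatest fixpoint, start Z0 = {0, 1, 2, 3, 4, 5}, keep only states in Sat with every successor in Z. Already a fixed point.
Sat(AG b) = {0, 1, 2, 3, 4, 5}
|Sat(AG b)| = |{0, 1, 2, 3, 4, 5}| = 6.

6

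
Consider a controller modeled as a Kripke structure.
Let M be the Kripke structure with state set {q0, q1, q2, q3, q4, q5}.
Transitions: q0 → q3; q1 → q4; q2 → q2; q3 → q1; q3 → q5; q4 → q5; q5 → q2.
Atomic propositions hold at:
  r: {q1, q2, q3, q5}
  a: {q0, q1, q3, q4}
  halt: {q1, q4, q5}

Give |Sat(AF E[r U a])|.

E[r U a]: least fixpoint, start Z0 = Sat(a) = {q0, q1, q3, q4}, add states in Sat(r) with some successor in Z. Already a fixed point.
Sat(E[r U a]) = {q0, q1, q3, q4}
AF E[r U a]: least fixpoint, start Z0 = {q0, q1, q3, q4}, add states with every successor in Z. Already a fixed point.
Sat(AF E[r U a]) = {q0, q1, q3, q4}
|Sat(AF E[r U a])| = |{q0, q1, q3, q4}| = 4.

4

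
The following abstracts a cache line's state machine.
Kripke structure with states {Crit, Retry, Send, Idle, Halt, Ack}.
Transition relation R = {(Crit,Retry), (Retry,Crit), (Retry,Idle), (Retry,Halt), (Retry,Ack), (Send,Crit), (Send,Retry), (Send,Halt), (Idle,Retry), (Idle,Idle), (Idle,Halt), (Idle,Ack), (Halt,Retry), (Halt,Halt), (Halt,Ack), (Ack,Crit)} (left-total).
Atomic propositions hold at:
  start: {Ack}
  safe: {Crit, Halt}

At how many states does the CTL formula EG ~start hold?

Sat(~start) = {Crit, Retry, Send, Idle, Halt}
EG ~start: greatest fixpoint, start Z0 = {Crit, Retry, Send, Idle, Halt}, keep only states in Sat with some successor in Z. Already a fixed point.
Sat(EG ~start) = {Crit, Retry, Send, Idle, Halt}
|Sat(EG ~start)| = |{Crit, Retry, Send, Idle, Halt}| = 5.

5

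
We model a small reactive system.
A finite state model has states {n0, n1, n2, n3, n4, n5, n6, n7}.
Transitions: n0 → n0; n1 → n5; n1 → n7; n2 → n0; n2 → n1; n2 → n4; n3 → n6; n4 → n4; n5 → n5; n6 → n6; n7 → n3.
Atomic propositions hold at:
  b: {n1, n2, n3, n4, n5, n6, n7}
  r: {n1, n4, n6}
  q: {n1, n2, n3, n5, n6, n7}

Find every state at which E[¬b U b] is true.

Sat(¬b) = {n0}
E[¬b U b]: least fixpoint, start Z0 = Sat(b) = {n1, n2, n3, n4, n5, n6, n7}, add states in Sat(¬b) with some successor in Z. Already a fixed point.
Sat(E[¬b U b]) = {n1, n2, n3, n4, n5, n6, n7}

{n1, n2, n3, n4, n5, n6, n7}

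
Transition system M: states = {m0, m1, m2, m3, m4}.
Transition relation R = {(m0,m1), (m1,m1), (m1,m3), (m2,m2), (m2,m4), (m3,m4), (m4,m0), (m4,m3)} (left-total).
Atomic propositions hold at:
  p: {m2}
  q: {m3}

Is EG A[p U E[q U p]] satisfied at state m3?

No

E[q U p]: least fixpoint, start Z0 = Sat(p) = {m2}, add states in Sat(q) with some successor in Z. Already a fixed point.
Sat(E[q U p]) = {m2}
A[p U E[q U p]]: least fixpoint, start Z0 = Sat(E[q U p]) = {m2}, add states in Sat(p) with every successor in Z. Already a fixed point.
Sat(A[p U E[q U p]]) = {m2}
EG A[p U E[q U p]]: greatest fixpoint, start Z0 = {m2}, keep only states in Sat with some successor in Z. Already a fixed point.
Sat(EG A[p U E[q U p]]) = {m2}
m3 ∉ Sat(EG A[p U E[q U p]]) = {m2}, so the formula does not hold at m3.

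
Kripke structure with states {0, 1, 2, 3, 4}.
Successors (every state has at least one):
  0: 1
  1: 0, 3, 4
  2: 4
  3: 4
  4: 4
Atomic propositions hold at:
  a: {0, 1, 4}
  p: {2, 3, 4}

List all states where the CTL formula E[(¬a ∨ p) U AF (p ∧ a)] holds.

{2, 3, 4}

Sat(¬a) = {2, 3}
Sat(¬a ∨ p) = {2, 3, 4}
Sat(p ∧ a) = {4}
AF (p ∧ a): least fixpoint, start Z0 = {4}, add states with every successor in Z. Z1 = {2, 3, 4}; fixed.
Sat(AF (p ∧ a)) = {2, 3, 4}
E[(¬a ∨ p) U AF (p ∧ a)]: least fixpoint, start Z0 = Sat(AF (p ∧ a)) = {2, 3, 4}, add states in Sat(¬a ∨ p) with some successor in Z. Already a fixed point.
Sat(E[(¬a ∨ p) U AF (p ∧ a)]) = {2, 3, 4}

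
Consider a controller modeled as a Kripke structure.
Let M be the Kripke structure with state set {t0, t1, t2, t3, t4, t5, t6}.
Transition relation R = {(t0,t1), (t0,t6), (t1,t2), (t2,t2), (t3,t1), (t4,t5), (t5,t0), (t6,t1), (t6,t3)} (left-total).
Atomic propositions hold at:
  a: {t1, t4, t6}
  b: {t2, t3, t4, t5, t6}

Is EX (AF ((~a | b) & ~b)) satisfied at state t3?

No

Sat(~a) = {t0, t2, t3, t5}
Sat(~a | b) = {t0, t2, t3, t4, t5, t6}
Sat(~b) = {t0, t1}
Sat((~a | b) & ~b) = {t0}
AF ((~a | b) & ~b): least fixpoint, start Z0 = {t0}, add states with every successor in Z. Z1 = {t0, t5}; Z2 = {t0, t4, t5}; fixed.
Sat(AF ((~a | b) & ~b)) = {t0, t4, t5}
Sat(EX (AF ((~a | b) & ~b))) = {s : some successor in {t0, t4, t5}} = {t4, t5}
t3 ∉ Sat(EX (AF ((~a | b) & ~b))) = {t4, t5}, so the formula does not hold at t3.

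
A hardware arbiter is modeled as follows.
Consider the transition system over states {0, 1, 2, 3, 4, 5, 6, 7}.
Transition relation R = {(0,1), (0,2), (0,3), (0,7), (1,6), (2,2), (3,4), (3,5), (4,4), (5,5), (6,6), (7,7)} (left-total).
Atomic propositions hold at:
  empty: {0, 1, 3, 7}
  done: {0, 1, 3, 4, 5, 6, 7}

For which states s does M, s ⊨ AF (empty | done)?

Sat(empty | done) = {0, 1, 3, 4, 5, 6, 7}
AF (empty | done): least fixpoint, start Z0 = {0, 1, 3, 4, 5, 6, 7}, add states with every successor in Z. Already a fixed point.
Sat(AF (empty | done)) = {0, 1, 3, 4, 5, 6, 7}

{0, 1, 3, 4, 5, 6, 7}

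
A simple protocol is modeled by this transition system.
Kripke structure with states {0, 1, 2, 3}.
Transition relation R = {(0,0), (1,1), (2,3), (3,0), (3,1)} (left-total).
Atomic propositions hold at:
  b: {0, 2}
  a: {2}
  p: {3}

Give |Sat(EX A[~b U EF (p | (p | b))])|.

Sat(~b) = {1, 3}
Sat(p | b) = {0, 2, 3}
Sat(p | (p | b)) = {0, 2, 3}
EF (p | (p | b)): least fixpoint, start Z0 = {0, 2, 3}, add states with some successor in Z. Already a fixed point.
Sat(EF (p | (p | b))) = {0, 2, 3}
A[~b U EF (p | (p | b))]: least fixpoint, start Z0 = Sat(EF (p | (p | b))) = {0, 2, 3}, add states in Sat(~b) with every successor in Z. Already a fixed point.
Sat(A[~b U EF (p | (p | b))]) = {0, 2, 3}
Sat(EX A[~b U EF (p | (p | b))]) = {s : some successor in {0, 2, 3}} = {0, 2, 3}
|Sat(EX A[~b U EF (p | (p | b))])| = |{0, 2, 3}| = 3.

3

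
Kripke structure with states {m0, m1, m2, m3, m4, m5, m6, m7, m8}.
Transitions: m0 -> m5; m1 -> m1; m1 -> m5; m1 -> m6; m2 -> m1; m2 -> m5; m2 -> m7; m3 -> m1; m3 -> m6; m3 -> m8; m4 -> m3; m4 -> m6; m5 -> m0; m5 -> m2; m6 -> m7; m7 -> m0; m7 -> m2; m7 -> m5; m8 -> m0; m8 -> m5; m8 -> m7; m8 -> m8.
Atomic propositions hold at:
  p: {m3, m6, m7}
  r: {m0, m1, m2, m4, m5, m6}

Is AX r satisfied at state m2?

Sat(AX r) = {s : every successor in {m0, m1, m2, m4, m5, m6}} = {m0, m1, m5, m7}
m2 ∉ Sat(AX r) = {m0, m1, m5, m7}, so the formula does not hold at m2.

No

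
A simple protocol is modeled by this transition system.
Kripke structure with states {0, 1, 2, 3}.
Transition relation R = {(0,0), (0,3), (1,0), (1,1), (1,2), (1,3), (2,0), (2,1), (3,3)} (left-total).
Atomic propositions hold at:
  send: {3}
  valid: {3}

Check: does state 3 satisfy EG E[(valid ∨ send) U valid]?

Yes

Sat(valid ∨ send) = {3}
E[(valid ∨ send) U valid]: least fixpoint, start Z0 = Sat(valid) = {3}, add states in Sat(valid ∨ send) with some successor in Z. Already a fixed point.
Sat(E[(valid ∨ send) U valid]) = {3}
EG E[(valid ∨ send) U valid]: greatest fixpoint, start Z0 = {3}, keep only states in Sat with some successor in Z. Already a fixed point.
Sat(EG E[(valid ∨ send) U valid]) = {3}
3 ∈ Sat(EG E[(valid ∨ send) U valid]) = {3}, so the formula holds at 3.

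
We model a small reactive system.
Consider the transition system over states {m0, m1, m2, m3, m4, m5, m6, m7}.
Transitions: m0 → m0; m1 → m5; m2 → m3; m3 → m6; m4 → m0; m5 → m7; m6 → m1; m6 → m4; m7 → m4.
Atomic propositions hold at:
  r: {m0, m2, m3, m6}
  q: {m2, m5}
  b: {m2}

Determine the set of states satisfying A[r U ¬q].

{m0, m1, m2, m3, m4, m6, m7}

Sat(¬q) = {m0, m1, m3, m4, m6, m7}
A[r U ¬q]: least fixpoint, start Z0 = Sat(¬q) = {m0, m1, m3, m4, m6, m7}, add states in Sat(r) with every successor in Z. Z1 = {m0, m1, m2, m3, m4, m6, m7}; fixed.
Sat(A[r U ¬q]) = {m0, m1, m2, m3, m4, m6, m7}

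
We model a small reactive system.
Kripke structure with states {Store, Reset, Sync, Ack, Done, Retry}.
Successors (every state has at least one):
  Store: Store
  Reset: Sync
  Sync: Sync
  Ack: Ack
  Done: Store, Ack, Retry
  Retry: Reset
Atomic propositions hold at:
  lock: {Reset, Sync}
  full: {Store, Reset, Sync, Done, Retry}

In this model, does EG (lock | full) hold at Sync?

Sat(lock | full) = {Store, Reset, Sync, Done, Retry}
EG (lock | full): greatest fixpoint, start Z0 = {Store, Reset, Sync, Done, Retry}, keep only states in Sat with some successor in Z. Already a fixed point.
Sat(EG (lock | full)) = {Store, Reset, Sync, Done, Retry}
Sync ∈ Sat(EG (lock | full)) = {Store, Reset, Sync, Done, Retry}, so the formula holds at Sync.

Yes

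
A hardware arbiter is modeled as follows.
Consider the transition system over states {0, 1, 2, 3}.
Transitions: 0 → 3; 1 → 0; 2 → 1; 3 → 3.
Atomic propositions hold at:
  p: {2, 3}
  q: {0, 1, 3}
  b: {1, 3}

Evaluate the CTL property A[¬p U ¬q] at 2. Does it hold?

Sat(¬p) = {0, 1}
Sat(¬q) = {2}
A[¬p U ¬q]: least fixpoint, start Z0 = Sat(¬q) = {2}, add states in Sat(¬p) with every successor in Z. Already a fixed point.
Sat(A[¬p U ¬q]) = {2}
2 ∈ Sat(A[¬p U ¬q]) = {2}, so the formula holds at 2.

Yes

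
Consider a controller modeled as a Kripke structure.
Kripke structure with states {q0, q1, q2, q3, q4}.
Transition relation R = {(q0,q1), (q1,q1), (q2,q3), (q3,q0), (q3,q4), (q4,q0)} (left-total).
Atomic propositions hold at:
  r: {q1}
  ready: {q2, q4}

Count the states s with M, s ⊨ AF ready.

2

AF ready: least fixpoint, start Z0 = {q2, q4}, add states with every successor in Z. Already a fixed point.
Sat(AF ready) = {q2, q4}
|Sat(AF ready)| = |{q2, q4}| = 2.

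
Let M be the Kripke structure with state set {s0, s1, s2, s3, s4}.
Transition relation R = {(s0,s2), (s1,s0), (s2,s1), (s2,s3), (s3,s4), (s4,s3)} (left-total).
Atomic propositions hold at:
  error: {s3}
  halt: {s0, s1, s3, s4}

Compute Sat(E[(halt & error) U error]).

{s3}

Sat(halt & error) = {s3}
E[(halt & error) U error]: least fixpoint, start Z0 = Sat(error) = {s3}, add states in Sat(halt & error) with some successor in Z. Already a fixed point.
Sat(E[(halt & error) U error]) = {s3}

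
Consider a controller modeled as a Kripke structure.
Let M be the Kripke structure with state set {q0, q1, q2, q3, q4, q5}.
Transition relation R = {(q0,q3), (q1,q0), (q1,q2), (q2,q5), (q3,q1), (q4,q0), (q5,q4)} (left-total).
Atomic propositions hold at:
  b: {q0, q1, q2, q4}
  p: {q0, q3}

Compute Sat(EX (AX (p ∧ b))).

{q5}

Sat(p ∧ b) = {q0}
Sat(AX (p ∧ b)) = {s : every successor in {q0}} = {q4}
Sat(EX (AX (p ∧ b))) = {s : some successor in {q4}} = {q5}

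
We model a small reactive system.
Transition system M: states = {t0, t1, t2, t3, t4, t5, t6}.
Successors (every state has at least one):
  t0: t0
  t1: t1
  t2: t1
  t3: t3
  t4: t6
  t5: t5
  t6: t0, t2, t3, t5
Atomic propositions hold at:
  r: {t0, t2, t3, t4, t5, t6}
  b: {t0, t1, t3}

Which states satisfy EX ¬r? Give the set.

Sat(¬r) = {t1}
Sat(EX ¬r) = {s : some successor in {t1}} = {t1, t2}

{t1, t2}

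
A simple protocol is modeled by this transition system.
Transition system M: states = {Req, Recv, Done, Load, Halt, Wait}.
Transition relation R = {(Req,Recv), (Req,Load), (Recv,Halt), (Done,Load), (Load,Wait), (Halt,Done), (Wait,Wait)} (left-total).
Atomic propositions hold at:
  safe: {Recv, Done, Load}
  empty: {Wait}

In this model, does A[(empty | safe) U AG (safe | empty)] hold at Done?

Sat(empty | safe) = {Recv, Done, Load, Wait}
Sat(safe | empty) = {Recv, Done, Load, Wait}
AG (safe | empty): greatest fixpoint, start Z0 = {Recv, Done, Load, Wait}, keep only states in Sat with every successor in Z. Z1 = {Done, Load, Wait}; fixed.
Sat(AG (safe | empty)) = {Done, Load, Wait}
A[(empty | safe) U AG (safe | empty)]: least fixpoint, start Z0 = Sat(AG (safe | empty)) = {Done, Load, Wait}, add states in Sat(empty | safe) with every successor in Z. Already a fixed point.
Sat(A[(empty | safe) U AG (safe | empty)]) = {Done, Load, Wait}
Done ∈ Sat(A[(empty | safe) U AG (safe | empty)]) = {Done, Load, Wait}, so the formula holds at Done.

Yes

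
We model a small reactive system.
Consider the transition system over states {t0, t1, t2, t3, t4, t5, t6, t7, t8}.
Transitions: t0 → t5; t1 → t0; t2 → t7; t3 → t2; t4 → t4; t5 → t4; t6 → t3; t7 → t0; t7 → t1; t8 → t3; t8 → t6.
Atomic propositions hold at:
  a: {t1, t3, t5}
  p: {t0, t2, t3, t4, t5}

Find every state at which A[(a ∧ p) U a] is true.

{t1, t3, t5}

Sat(a ∧ p) = {t3, t5}
A[(a ∧ p) U a]: least fixpoint, start Z0 = Sat(a) = {t1, t3, t5}, add states in Sat(a ∧ p) with every successor in Z. Already a fixed point.
Sat(A[(a ∧ p) U a]) = {t1, t3, t5}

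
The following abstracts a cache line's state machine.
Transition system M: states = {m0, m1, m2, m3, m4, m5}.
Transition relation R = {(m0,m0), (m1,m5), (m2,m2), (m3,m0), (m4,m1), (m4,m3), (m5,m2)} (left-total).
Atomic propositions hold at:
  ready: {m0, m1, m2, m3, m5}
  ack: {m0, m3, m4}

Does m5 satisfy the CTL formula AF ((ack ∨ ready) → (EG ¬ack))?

Yes

Sat(ack ∨ ready) = {m0, m1, m2, m3, m4, m5}
Sat(¬ack) = {m1, m2, m5}
EG ¬ack: greatest fixpoint, start Z0 = {m1, m2, m5}, keep only states in Sat with some successor in Z. Already a fixed point.
Sat(EG ¬ack) = {m1, m2, m5}
Sat((ack ∨ ready) → (EG ¬ack)) = {m1, m2, m5}
AF ((ack ∨ ready) → (EG ¬ack)): least fixpoint, start Z0 = {m1, m2, m5}, add states with every successor in Z. Already a fixed point.
Sat(AF ((ack ∨ ready) → (EG ¬ack))) = {m1, m2, m5}
m5 ∈ Sat(AF ((ack ∨ ready) → (EG ¬ack))) = {m1, m2, m5}, so the formula holds at m5.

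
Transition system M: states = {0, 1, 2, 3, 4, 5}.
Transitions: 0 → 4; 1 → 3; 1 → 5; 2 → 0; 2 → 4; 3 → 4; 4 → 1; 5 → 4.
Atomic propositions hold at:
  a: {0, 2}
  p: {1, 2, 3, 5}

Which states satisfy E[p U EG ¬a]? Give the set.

{1, 2, 3, 4, 5}

Sat(¬a) = {1, 3, 4, 5}
EG ¬a: greatest fixpoint, start Z0 = {1, 3, 4, 5}, keep only states in Sat with some successor in Z. Already a fixed point.
Sat(EG ¬a) = {1, 3, 4, 5}
E[p U EG ¬a]: least fixpoint, start Z0 = Sat(EG ¬a) = {1, 3, 4, 5}, add states in Sat(p) with some successor in Z. Z1 = {1, 2, 3, 4, 5}; fixed.
Sat(E[p U EG ¬a]) = {1, 2, 3, 4, 5}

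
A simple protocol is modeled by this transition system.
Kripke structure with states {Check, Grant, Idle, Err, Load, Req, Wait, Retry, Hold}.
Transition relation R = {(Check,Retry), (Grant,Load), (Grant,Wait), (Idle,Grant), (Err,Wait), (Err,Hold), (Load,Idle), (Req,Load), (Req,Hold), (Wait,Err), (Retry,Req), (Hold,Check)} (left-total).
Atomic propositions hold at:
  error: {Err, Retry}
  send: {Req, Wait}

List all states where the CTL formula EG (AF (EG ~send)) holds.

Sat(~send) = {Check, Grant, Idle, Err, Load, Retry, Hold}
EG ~send: greatest fixpoint, start Z0 = {Check, Grant, Idle, Err, Load, Retry, Hold}, keep only states in Sat with some successor in Z. Z1 = {Check, Grant, Idle, Err, Load, Hold}; Z2 = {Grant, Idle, Err, Load, Hold}; Z3 = {Grant, Idle, Err, Load}; Z4 = {Grant, Idle, Load}; fixed.
Sat(EG ~send) = {Grant, Idle, Load}
AF (EG ~send): least fixpoint, start Z0 = {Grant, Idle, Load}, add states with every successor in Z. Already a fixed point.
Sat(AF (EG ~send)) = {Grant, Idle, Load}
EG (AF (EG ~send)): greatest fixpoint, start Z0 = {Grant, Idle, Load}, keep only states in Sat with some successor in Z. Already a fixed point.
Sat(EG (AF (EG ~send))) = {Grant, Idle, Load}

{Grant, Idle, Load}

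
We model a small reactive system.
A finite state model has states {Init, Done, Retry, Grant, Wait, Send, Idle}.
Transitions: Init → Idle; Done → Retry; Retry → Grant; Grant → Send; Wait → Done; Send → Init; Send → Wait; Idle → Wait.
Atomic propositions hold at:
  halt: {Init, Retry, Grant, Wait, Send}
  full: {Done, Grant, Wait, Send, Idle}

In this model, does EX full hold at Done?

Sat(EX full) = {s : some successor in {Done, Grant, Wait, Send, Idle}} = {Init, Retry, Grant, Wait, Send, Idle}
Done ∉ Sat(EX full) = {Init, Retry, Grant, Wait, Send, Idle}, so the formula does not hold at Done.

No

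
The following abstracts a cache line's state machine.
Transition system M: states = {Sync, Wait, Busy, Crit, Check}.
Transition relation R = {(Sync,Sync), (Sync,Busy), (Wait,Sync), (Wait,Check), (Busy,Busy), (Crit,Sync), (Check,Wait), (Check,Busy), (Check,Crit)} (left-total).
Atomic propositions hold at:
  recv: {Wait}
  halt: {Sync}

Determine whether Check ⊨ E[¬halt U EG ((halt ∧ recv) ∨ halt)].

Sat(¬halt) = {Wait, Busy, Crit, Check}
Sat(halt ∧ recv) = ∅
Sat((halt ∧ recv) ∨ halt) = {Sync}
EG ((halt ∧ recv) ∨ halt): greatest fixpoint, start Z0 = {Sync}, keep only states in Sat with some successor in Z. Already a fixed point.
Sat(EG ((halt ∧ recv) ∨ halt)) = {Sync}
E[¬halt U EG ((halt ∧ recv) ∨ halt)]: least fixpoint, start Z0 = Sat(EG ((halt ∧ recv) ∨ halt)) = {Sync}, add states in Sat(¬halt) with some successor in Z. Z1 = {Sync, Wait, Crit}; Z2 = {Sync, Wait, Crit, Check}; fixed.
Sat(E[¬halt U EG ((halt ∧ recv) ∨ halt)]) = {Sync, Wait, Crit, Check}
Check ∈ Sat(E[¬halt U EG ((halt ∧ recv) ∨ halt)]) = {Sync, Wait, Crit, Check}, so the formula holds at Check.

Yes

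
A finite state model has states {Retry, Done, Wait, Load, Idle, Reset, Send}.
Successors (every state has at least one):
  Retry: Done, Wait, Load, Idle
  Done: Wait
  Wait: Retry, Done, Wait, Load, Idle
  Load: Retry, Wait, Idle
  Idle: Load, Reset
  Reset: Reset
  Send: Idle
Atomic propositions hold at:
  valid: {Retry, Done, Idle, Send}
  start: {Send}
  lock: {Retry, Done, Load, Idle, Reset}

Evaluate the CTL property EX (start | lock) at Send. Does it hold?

Sat(start | lock) = {Retry, Done, Load, Idle, Reset, Send}
Sat(EX (start | lock)) = {s : some successor in {Retry, Done, Load, Idle, Reset, Send}} = {Retry, Wait, Load, Idle, Reset, Send}
Send ∈ Sat(EX (start | lock)) = {Retry, Wait, Load, Idle, Reset, Send}, so the formula holds at Send.

Yes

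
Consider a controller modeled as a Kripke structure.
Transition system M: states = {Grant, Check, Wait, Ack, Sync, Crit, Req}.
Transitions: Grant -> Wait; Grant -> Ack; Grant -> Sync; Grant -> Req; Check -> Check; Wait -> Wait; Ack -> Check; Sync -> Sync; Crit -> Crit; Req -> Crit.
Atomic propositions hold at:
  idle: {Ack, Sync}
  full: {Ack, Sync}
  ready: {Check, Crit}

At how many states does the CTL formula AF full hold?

2

AF full: least fixpoint, start Z0 = {Ack, Sync}, add states with every successor in Z. Already a fixed point.
Sat(AF full) = {Ack, Sync}
|Sat(AF full)| = |{Ack, Sync}| = 2.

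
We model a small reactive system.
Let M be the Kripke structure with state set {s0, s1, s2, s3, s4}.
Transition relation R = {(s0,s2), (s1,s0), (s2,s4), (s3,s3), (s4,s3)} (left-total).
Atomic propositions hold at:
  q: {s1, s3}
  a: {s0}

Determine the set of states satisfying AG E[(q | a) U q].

Sat(q | a) = {s0, s1, s3}
E[(q | a) U q]: least fixpoint, start Z0 = Sat(q) = {s1, s3}, add states in Sat(q | a) with some successor in Z. Already a fixed point.
Sat(E[(q | a) U q]) = {s1, s3}
AG E[(q | a) U q]: greatest fixpoint, start Z0 = {s1, s3}, keep only states in Sat with every successor in Z. Z1 = {s3}; fixed.
Sat(AG E[(q | a) U q]) = {s3}

{s3}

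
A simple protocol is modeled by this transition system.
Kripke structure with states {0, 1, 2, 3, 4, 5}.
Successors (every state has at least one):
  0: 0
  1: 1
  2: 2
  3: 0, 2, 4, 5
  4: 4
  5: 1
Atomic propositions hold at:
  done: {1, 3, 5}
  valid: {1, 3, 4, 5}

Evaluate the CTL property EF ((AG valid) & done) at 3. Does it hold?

Yes

AG valid: greatest fixpoint, start Z0 = {1, 3, 4, 5}, keep only states in Sat with every successor in Z. Z1 = {1, 4, 5}; fixed.
Sat(AG valid) = {1, 4, 5}
Sat((AG valid) & done) = {1, 5}
EF ((AG valid) & done): least fixpoint, start Z0 = {1, 5}, add states with some successor in Z. Z1 = {1, 3, 5}; fixed.
Sat(EF ((AG valid) & done)) = {1, 3, 5}
3 ∈ Sat(EF ((AG valid) & done)) = {1, 3, 5}, so the formula holds at 3.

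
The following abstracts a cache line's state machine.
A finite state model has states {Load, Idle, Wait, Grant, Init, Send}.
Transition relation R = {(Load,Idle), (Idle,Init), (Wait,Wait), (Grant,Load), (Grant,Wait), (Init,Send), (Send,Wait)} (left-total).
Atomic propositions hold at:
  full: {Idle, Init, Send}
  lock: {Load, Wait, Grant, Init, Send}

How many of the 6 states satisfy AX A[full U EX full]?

2

Sat(EX full) = {s : some successor in {Idle, Init, Send}} = {Load, Idle, Init}
A[full U EX full]: least fixpoint, start Z0 = Sat(EX full) = {Load, Idle, Init}, add states in Sat(full) with every successor in Z. Already a fixed point.
Sat(A[full U EX full]) = {Load, Idle, Init}
Sat(AX A[full U EX full]) = {s : every successor in {Load, Idle, Init}} = {Load, Idle}
|Sat(AX A[full U EX full])| = |{Load, Idle}| = 2.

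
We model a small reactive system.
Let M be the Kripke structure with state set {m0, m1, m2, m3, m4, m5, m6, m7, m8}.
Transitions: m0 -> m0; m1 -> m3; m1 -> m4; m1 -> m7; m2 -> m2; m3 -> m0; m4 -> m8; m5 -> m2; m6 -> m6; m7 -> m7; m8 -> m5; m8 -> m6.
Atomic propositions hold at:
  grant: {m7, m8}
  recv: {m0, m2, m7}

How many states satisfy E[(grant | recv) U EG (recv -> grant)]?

Sat(grant | recv) = {m0, m2, m7, m8}
Sat(recv -> grant) = {m1, m3, m4, m5, m6, m7, m8}
EG (recv -> grant): greatest fixpoint, start Z0 = {m1, m3, m4, m5, m6, m7, m8}, keep only states in Sat with some successor in Z. Z1 = {m1, m4, m6, m7, m8}; fixed.
Sat(EG (recv -> grant)) = {m1, m4, m6, m7, m8}
E[(grant | recv) U EG (recv -> grant)]: least fixpoint, start Z0 = Sat(EG (recv -> grant)) = {m1, m4, m6, m7, m8}, add states in Sat(grant | recv) with some successor in Z. Already a fixed point.
Sat(E[(grant | recv) U EG (recv -> grant)]) = {m1, m4, m6, m7, m8}
|Sat(E[(grant | recv) U EG (recv -> grant)])| = |{m1, m4, m6, m7, m8}| = 5.

5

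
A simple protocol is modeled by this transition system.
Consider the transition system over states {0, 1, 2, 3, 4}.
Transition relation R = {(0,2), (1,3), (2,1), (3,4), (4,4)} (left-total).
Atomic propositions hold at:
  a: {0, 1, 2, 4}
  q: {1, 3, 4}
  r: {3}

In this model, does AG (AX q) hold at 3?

Yes

Sat(AX q) = {s : every successor in {1, 3, 4}} = {1, 2, 3, 4}
AG (AX q): greatest fixpoint, start Z0 = {1, 2, 3, 4}, keep only states in Sat with every successor in Z. Already a fixed point.
Sat(AG (AX q)) = {1, 2, 3, 4}
3 ∈ Sat(AG (AX q)) = {1, 2, 3, 4}, so the formula holds at 3.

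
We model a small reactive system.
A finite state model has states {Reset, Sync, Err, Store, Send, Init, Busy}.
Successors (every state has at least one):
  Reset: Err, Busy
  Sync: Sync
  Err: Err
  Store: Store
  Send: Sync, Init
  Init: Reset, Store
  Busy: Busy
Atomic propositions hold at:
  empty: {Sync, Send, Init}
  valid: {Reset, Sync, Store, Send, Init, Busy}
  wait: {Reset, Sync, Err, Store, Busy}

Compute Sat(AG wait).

{Reset, Sync, Err, Store, Busy}

AG wait: greatest fixpoint, start Z0 = {Reset, Sync, Err, Store, Busy}, keep only states in Sat with every successor in Z. Already a fixed point.
Sat(AG wait) = {Reset, Sync, Err, Store, Busy}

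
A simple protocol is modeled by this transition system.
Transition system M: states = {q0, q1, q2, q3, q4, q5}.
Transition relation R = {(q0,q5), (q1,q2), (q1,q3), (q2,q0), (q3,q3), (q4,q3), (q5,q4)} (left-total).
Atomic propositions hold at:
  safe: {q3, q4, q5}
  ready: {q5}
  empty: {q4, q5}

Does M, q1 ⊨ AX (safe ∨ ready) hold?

Sat(safe ∨ ready) = {q3, q4, q5}
Sat(AX (safe ∨ ready)) = {s : every successor in {q3, q4, q5}} = {q0, q3, q4, q5}
q1 ∉ Sat(AX (safe ∨ ready)) = {q0, q3, q4, q5}, so the formula does not hold at q1.

No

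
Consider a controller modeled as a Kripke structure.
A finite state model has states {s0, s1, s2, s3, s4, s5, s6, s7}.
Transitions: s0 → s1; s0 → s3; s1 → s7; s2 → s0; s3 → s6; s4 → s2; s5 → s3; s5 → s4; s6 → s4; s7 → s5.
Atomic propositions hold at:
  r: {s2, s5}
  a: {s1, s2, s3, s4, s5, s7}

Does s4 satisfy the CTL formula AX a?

Yes

Sat(AX a) = {s : every successor in {s1, s2, s3, s4, s5, s7}} = {s0, s1, s4, s5, s6, s7}
s4 ∈ Sat(AX a) = {s0, s1, s4, s5, s6, s7}, so the formula holds at s4.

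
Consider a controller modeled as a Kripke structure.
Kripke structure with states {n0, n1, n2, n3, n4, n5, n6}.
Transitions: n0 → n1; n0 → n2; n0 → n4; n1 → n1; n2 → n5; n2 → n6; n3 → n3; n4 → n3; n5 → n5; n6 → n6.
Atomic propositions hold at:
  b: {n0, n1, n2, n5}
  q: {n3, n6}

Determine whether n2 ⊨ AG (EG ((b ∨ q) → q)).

No

Sat(b ∨ q) = {n0, n1, n2, n3, n5, n6}
Sat((b ∨ q) → q) = {n3, n4, n6}
EG ((b ∨ q) → q): greatest fixpoint, start Z0 = {n3, n4, n6}, keep only states in Sat with some successor in Z. Already a fixed point.
Sat(EG ((b ∨ q) → q)) = {n3, n4, n6}
AG (EG ((b ∨ q) → q)): greatest fixpoint, start Z0 = {n3, n4, n6}, keep only states in Sat with every successor in Z. Already a fixed point.
Sat(AG (EG ((b ∨ q) → q))) = {n3, n4, n6}
n2 ∉ Sat(AG (EG ((b ∨ q) → q))) = {n3, n4, n6}, so the formula does not hold at n2.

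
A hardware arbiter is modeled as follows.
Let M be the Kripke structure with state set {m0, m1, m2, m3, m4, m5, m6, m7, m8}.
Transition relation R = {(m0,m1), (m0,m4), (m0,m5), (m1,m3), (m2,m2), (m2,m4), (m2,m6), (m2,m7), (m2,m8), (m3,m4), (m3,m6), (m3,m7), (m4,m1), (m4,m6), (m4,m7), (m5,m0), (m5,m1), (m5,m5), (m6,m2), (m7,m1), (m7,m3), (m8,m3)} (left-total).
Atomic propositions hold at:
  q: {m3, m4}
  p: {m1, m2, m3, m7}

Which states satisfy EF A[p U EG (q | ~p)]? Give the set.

{m0, m5}

Sat(~p) = {m0, m4, m5, m6, m8}
Sat(q | ~p) = {m0, m3, m4, m5, m6, m8}
EG (q | ~p): greatest fixpoint, start Z0 = {m0, m3, m4, m5, m6, m8}, keep only states in Sat with some successor in Z. Z1 = {m0, m3, m4, m5, m8}; Z2 = {m0, m3, m5, m8}; Z3 = {m0, m5, m8}; Z4 = {m0, m5}; fixed.
Sat(EG (q | ~p)) = {m0, m5}
A[p U EG (q | ~p)]: least fixpoint, start Z0 = Sat(EG (q | ~p)) = {m0, m5}, add states in Sat(p) with every successor in Z. Already a fixed point.
Sat(A[p U EG (q | ~p)]) = {m0, m5}
EF A[p U EG (q | ~p)]: least fixpoint, start Z0 = {m0, m5}, add states with some successor in Z. Already a fixed point.
Sat(EF A[p U EG (q | ~p)]) = {m0, m5}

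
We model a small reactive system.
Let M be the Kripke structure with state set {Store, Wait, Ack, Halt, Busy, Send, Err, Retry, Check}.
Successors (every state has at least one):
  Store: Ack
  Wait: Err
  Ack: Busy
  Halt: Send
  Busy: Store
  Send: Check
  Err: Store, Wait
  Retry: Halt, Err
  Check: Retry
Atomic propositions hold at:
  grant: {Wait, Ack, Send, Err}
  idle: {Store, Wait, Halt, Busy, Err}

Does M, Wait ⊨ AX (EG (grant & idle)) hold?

Yes

Sat(grant & idle) = {Wait, Err}
EG (grant & idle): greatest fixpoint, start Z0 = {Wait, Err}, keep only states in Sat with some successor in Z. Already a fixed point.
Sat(EG (grant & idle)) = {Wait, Err}
Sat(AX (EG (grant & idle))) = {s : every successor in {Wait, Err}} = {Wait}
Wait ∈ Sat(AX (EG (grant & idle))) = {Wait}, so the formula holds at Wait.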